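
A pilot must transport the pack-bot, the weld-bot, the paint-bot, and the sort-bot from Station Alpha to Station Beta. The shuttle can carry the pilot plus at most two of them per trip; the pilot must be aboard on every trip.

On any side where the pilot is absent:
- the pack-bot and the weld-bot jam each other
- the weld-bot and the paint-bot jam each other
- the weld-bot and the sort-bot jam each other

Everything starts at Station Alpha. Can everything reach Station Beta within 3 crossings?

No

Counting alone: the pilot can take at most 2 across per trip to Station Beta, so moving all 4 needs at least 2 loaded trips out, with a return between consecutive ones — at least 3 crossings.
The safety rule pushes this higher. Following every safe sequence of crossings, the most of the 4 that can be at Station Beta as the shuttle arrives there on crossing 3 is 3 — never all 4.
So the move cannot be finished within 3 crossings. (The shortest complete plan takes 5:)
1. Pilot goes to Station Beta with the weld-bot.  [Station Alpha: the pack-bot, the paint-bot, the sort-bot | Station Beta: the weld-bot]
2. Pilot goes back to Station Alpha alone.  [Station Alpha: the pack-bot, the paint-bot, the sort-bot | Station Beta: the weld-bot]
3. Pilot goes to Station Beta with the pack-bot and the paint-bot.  [Station Alpha: the sort-bot | Station Beta: the pack-bot, the paint-bot, the weld-bot]
4. Pilot goes back to Station Alpha with the weld-bot.  [Station Alpha: the sort-bot, the weld-bot | Station Beta: the pack-bot, the paint-bot]
5. Pilot goes to Station Beta with the sort-bot and the weld-bot.  [Station Alpha: — | Station Beta: the pack-bot, the paint-bot, the sort-bot, the weld-bot]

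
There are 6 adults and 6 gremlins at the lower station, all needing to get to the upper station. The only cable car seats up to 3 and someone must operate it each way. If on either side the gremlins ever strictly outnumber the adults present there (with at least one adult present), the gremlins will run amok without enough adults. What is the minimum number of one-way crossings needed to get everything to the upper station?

impossible

Following every safe sequence of crossings from the start, the most of the 12 that can be at the upper station as the cable car arrives there on crossings 1, 3, 5 is 3, 5, 6 respectively; the best ever achieved is 6 of 12.
From crossing 7 on, no configuration arises that was not already reachable earlier: only 17 distinct safe configurations (who is on which side, and where the cable car is) can ever be reached, none of them has everyone across, and every continuation just revisits them. They are: 0 adults + 0 gremlins across (cable car back at the start); 0 adults + 1 gremlin across (cable car there); 0 adults + 1 gremlin across (cable car back at the start); 0 adults + 2 gremlins across (cable car there); 0 adults + 2 gremlins across (cable car back at the start); 0 adults + 3 gremlins across (cable car there); 0 adults + 3 gremlins across (cable car back at the start); 0 adults + 4 gremlins across (cable car there); 0 adults + 4 gremlins across (cable car back at the start); 0 adults + 5 gremlins across (cable car there); 0 adults + 5 gremlins across (cable car back at the start); 0 adults + 6 gremlins across (cable car there); 1 adult + 1 gremlin across (cable car there); 1 adult + 1 gremlin across (cable car back at the start); 2 adults + 2 gremlins across (cable car there); 2 adults + 2 gremlins across (cable car back at the start); 3 adults + 3 gremlins across (cable car there). So no valid plan exists.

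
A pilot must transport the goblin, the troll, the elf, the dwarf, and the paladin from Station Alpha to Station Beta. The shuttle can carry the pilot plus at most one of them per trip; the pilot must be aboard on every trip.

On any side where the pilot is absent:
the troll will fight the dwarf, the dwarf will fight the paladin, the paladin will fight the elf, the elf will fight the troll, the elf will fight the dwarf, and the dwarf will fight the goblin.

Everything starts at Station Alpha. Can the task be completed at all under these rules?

No

Whatever the first load, the items left behind include a forbidden pair without the pilot. No opening move is safe, so no plan exists.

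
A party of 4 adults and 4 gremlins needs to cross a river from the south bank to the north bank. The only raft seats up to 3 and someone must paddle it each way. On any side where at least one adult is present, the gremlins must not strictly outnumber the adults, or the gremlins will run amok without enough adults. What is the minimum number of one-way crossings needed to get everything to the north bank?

Counting alone: each trip to the north bank takes at most 3 across and each return brings at least 1 back, so after t trips out (and t−1 returns) at most 3t − (t−1) of the 8 are across; that first reaches 8 at t = 4, so at least 7 crossings are needed.
The safety rule pushes this higher. Following every safe sequence of crossings, the most of the 8 that can be at the north bank as the raft arrives there on crossing 7 is 7 — never all 8.
So no plan with fewer than 9 crossings exists, and this one achieves 9:
1. 2 gremlins → the north bank.  (the south bank: 4A 2G; the north bank: 0A 2G)
2. 1 gremlin ← the south bank.  (the south bank: 4A 3G; the north bank: 0A 1G)
3. 3 gremlins → the north bank.  (the south bank: 4A 0G; the north bank: 0A 4G)
4. 1 gremlin ← the south bank.  (the south bank: 4A 1G; the north bank: 0A 3G)
5. 3 adults → the north bank.  (the south bank: 1A 1G; the north bank: 3A 3G)
6. 1 adult and 1 gremlin ← the south bank.  (the south bank: 2A 2G; the north bank: 2A 2G)
7. 2 adults → the north bank.  (the south bank: 0A 2G; the north bank: 4A 2G)
8. 1 gremlin ← the south bank.  (the south bank: 0A 3G; the north bank: 4A 1G)
9. 3 gremlins → the north bank.  (the south bank: 0A 0G; the north bank: 4A 4G)

9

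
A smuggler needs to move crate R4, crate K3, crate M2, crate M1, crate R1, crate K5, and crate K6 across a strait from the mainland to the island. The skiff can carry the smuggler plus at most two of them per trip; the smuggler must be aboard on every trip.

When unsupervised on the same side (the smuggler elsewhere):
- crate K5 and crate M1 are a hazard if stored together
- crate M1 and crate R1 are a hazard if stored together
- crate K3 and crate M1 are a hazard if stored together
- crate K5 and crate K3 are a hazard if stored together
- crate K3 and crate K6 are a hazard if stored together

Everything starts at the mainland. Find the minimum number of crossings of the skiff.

Counting alone: the smuggler can take at most 2 across per trip to the island, so moving all 7 needs at least 4 loaded trips out, with a return between consecutive ones — at least 7 crossings.
The safety rule pushes this higher. Following every safe sequence of crossings, the most of the 7 that can be at the island as the skiff arrives there on crossings 7, 9 is 5, 6 respectively — never all 7.
So no plan with fewer than 11 crossings exists, and this one achieves 11:
1. Smuggler goes to the island with crate K3 and crate M1.  [the mainland: crate K5, crate K6, crate M2, crate R1, crate R4 | the island: crate K3, crate M1]
2. Smuggler goes back to the mainland with crate K3.  [the mainland: crate K3, crate K5, crate K6, crate M2, crate R1, crate R4 | the island: crate M1]
3. Smuggler goes to the island with crate K3 and crate R4.  [the mainland: crate K5, crate K6, crate M2, crate R1 | the island: crate K3, crate M1, crate R4]
4. Smuggler goes back to the mainland with crate K3.  [the mainland: crate K3, crate K5, crate K6, crate M2, crate R1 | the island: crate M1, crate R4]
5. Smuggler goes to the island with crate K3 and crate M2.  [the mainland: crate K5, crate K6, crate R1 | the island: crate K3, crate M1, crate M2, crate R4]
6. Smuggler goes back to the mainland with crate K3.  [the mainland: crate K3, crate K5, crate K6, crate R1 | the island: crate M1, crate M2, crate R4]
7. Smuggler goes to the island with crate K3 and crate R1.  [the mainland: crate K5, crate K6 | the island: crate K3, crate M1, crate M2, crate R1, crate R4]
8. Smuggler goes back to the mainland with crate M1.  [the mainland: crate K5, crate K6, crate M1 | the island: crate K3, crate M2, crate R1, crate R4]
9. Smuggler goes to the island with crate K5 and crate K6.  [the mainland: crate M1 | the island: crate K3, crate K5, crate K6, crate M2, crate R1, crate R4]
10. Smuggler goes back to the mainland with crate K3.  [the mainland: crate K3, crate M1 | the island: crate K5, crate K6, crate M2, crate R1, crate R4]
11. Smuggler goes to the island with crate K3 and crate M1.  [the mainland: — | the island: crate K3, crate K5, crate K6, crate M1, crate M2, crate R1, crate R4]

11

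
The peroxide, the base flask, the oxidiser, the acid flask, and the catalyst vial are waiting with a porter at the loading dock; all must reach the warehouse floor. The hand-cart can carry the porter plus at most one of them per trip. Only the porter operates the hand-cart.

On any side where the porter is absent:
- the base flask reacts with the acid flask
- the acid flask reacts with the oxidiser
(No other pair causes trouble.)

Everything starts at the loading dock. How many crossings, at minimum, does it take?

11

Counting alone: the porter can take at most 1 across per trip to the warehouse floor, so moving all 5 needs at least 5 loaded trips out, with a return between consecutive ones — at least 9 crossings.
The safety rule pushes this higher. Following every safe sequence of crossings, the most of the 5 that can be at the warehouse floor as the hand-cart arrives there on crossing 9 is 4 — never all 5.
So no plan with fewer than 11 crossings exists, and this one achieves 11:
1. Porter goes to the warehouse floor with the acid flask.
2. Porter goes back to the loading dock alone.
3. Porter goes to the warehouse floor with the peroxide.
4. Porter goes back to the loading dock alone.
5. Porter goes to the warehouse floor with the base flask.
6. Porter goes back to the loading dock with the acid flask.
7. Porter goes to the warehouse floor with the oxidiser.
8. Porter goes back to the loading dock alone.
9. Porter goes to the warehouse floor with the catalyst vial.
10. Porter goes back to the loading dock alone.
11. Porter goes to the warehouse floor with the acid flask.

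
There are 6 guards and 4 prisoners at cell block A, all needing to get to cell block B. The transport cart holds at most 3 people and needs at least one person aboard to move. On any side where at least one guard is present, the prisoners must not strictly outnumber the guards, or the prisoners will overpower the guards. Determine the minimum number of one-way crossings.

Counting alone: each trip to cell block B takes at most 3 across and each return brings at least 1 back, so after t trips out (and t−1 returns) at most 3t − (t−1) of the 10 are across; that first reaches 10 at t = 5, so at least 9 crossings are needed.
The plan below uses exactly 9 crossings, so it is optimal:
1. 2 prisoners → cell block B.  (cell block A: 6G 2P; cell block B: 0G 2P)
2. 1 prisoner ← cell block A.  (cell block A: 6G 3P; cell block B: 0G 1P)
3. 3 prisoners → cell block B.  (cell block A: 6G 0P; cell block B: 0G 4P)
4. 1 prisoner ← cell block A.  (cell block A: 6G 1P; cell block B: 0G 3P)
5. 3 guards → cell block B.  (cell block A: 3G 1P; cell block B: 3G 3P)
6. 1 prisoner ← cell block A.  (cell block A: 3G 2P; cell block B: 3G 2P)
7. 1 guard and 2 prisoners → cell block B.  (cell block A: 2G 0P; cell block B: 4G 4P)
8. 1 prisoner ← cell block A.  (cell block A: 2G 1P; cell block B: 4G 3P)
9. 2 guards and 1 prisoner → cell block B.  (cell block A: 0G 0P; cell block B: 6G 4P)

9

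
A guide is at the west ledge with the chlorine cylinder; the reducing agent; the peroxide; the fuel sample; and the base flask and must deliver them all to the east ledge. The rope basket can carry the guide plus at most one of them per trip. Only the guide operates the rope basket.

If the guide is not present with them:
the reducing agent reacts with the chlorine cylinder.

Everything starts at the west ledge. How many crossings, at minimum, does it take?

9

Counting alone: the guide can take at most 1 across per trip to the east ledge, so moving all 5 needs at least 5 loaded trips out, with a return between consecutive ones — at least 9 crossings.
The plan below uses exactly 9 crossings, so it is optimal:
1. Guide goes to the east ledge with the chlorine cylinder.  [the west ledge: the base flask, the fuel sample, the peroxide, the reducing agent | the east ledge: the chlorine cylinder]
2. Guide goes back to the west ledge alone.  [the west ledge: the base flask, the fuel sample, the peroxide, the reducing agent | the east ledge: the chlorine cylinder]
3. Guide goes to the east ledge with the peroxide.  [the west ledge: the base flask, the fuel sample, the reducing agent | the east ledge: the chlorine cylinder, the peroxide]
4. Guide goes back to the west ledge alone.  [the west ledge: the base flask, the fuel sample, the reducing agent | the east ledge: the chlorine cylinder, the peroxide]
5. Guide goes to the east ledge with the fuel sample.  [the west ledge: the base flask, the reducing agent | the east ledge: the chlorine cylinder, the fuel sample, the peroxide]
6. Guide goes back to the west ledge alone.  [the west ledge: the base flask, the reducing agent | the east ledge: the chlorine cylinder, the fuel sample, the peroxide]
7. Guide goes to the east ledge with the base flask.  [the west ledge: the reducing agent | the east ledge: the base flask, the chlorine cylinder, the fuel sample, the peroxide]
8. Guide goes back to the west ledge alone.  [the west ledge: the reducing agent | the east ledge: the base flask, the chlorine cylinder, the fuel sample, the peroxide]
9. Guide goes to the east ledge with the reducing agent.  [the west ledge: — | the east ledge: the base flask, the chlorine cylinder, the fuel sample, the peroxide, the reducing agent]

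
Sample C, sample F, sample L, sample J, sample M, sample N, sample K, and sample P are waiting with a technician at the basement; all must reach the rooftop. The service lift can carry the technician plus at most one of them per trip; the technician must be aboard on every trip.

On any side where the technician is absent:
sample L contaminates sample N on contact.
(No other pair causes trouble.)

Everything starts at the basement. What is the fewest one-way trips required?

15

Counting alone: the technician can take at most 1 across per trip to the rooftop, so moving all 8 needs at least 8 loaded trips out, with a return between consecutive ones — at least 15 crossings.
The plan below uses exactly 15 crossings, so it is optimal:
1. Technician goes to the rooftop with sample L.
2. Technician goes back to the basement alone.
3. Technician goes to the rooftop with sample C.
4. Technician goes back to the basement alone.
5. Technician goes to the rooftop with sample F.
6. Technician goes back to the basement alone.
7. Technician goes to the rooftop with sample J.
8. Technician goes back to the basement alone.
9. Technician goes to the rooftop with sample M.
10. Technician goes back to the basement alone.
11. Technician goes to the rooftop with sample K.
12. Technician goes back to the basement alone.
13. Technician goes to the rooftop with sample P.
14. Technician goes back to the basement alone.
15. Technician goes to the rooftop with sample N.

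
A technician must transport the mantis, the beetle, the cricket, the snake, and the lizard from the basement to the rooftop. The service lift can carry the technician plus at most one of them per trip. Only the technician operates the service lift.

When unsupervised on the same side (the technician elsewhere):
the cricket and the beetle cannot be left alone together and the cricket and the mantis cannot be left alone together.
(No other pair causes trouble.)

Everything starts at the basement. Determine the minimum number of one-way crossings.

Counting alone: the technician can take at most 1 across per trip to the rooftop, so moving all 5 needs at least 5 loaded trips out, with a return between consecutive ones — at least 9 crossings.
The safety rule pushes this higher. Following every safe sequence of crossings, the most of the 5 that can be at the rooftop as the service lift arrives there on crossing 9 is 4 — never all 5.
So no plan with fewer than 11 crossings exists, and this one achieves 11:
1. Technician goes to the rooftop with the cricket.  [the basement: the beetle, the lizard, the mantis, the snake | the rooftop: the cricket]
2. Technician goes back to the basement alone.  [the basement: the beetle, the lizard, the mantis, the snake | the rooftop: the cricket]
3. Technician goes to the rooftop with the mantis.  [the basement: the beetle, the lizard, the snake | the rooftop: the cricket, the mantis]
4. Technician goes back to the basement with the cricket.  [the basement: the beetle, the cricket, the lizard, the snake | the rooftop: the mantis]
5. Technician goes to the rooftop with the beetle.  [the basement: the cricket, the lizard, the snake | the rooftop: the beetle, the mantis]
6. Technician goes back to the basement alone.  [the basement: the cricket, the lizard, the snake | the rooftop: the beetle, the mantis]
7. Technician goes to the rooftop with the snake.  [the basement: the cricket, the lizard | the rooftop: the beetle, the mantis, the snake]
8. Technician goes back to the basement alone.  [the basement: the cricket, the lizard | the rooftop: the beetle, the mantis, the snake]
9. Technician goes to the rooftop with the lizard.  [the basement: the cricket | the rooftop: the beetle, the lizard, the mantis, the snake]
10. Technician goes back to the basement alone.  [the basement: the cricket | the rooftop: the beetle, the lizard, the mantis, the snake]
11. Technician goes to the rooftop with the cricket.  [the basement: — | the rooftop: the beetle, the cricket, the lizard, the mantis, the snake]

11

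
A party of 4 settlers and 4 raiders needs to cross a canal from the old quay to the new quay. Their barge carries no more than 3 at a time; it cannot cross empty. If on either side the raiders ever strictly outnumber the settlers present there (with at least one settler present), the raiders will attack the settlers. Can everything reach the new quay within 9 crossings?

Yes

Yes — this plan uses 9 crossings (≤ 9):
1. 2 raiders → the new quay.  (the old quay: 4S 2R; the new quay: 0S 2R)
2. 1 raider ← the old quay.  (the old quay: 4S 3R; the new quay: 0S 1R)
3. 3 raiders → the new quay.  (the old quay: 4S 0R; the new quay: 0S 4R)
4. 1 raider ← the old quay.  (the old quay: 4S 1R; the new quay: 0S 3R)
5. 3 settlers → the new quay.  (the old quay: 1S 1R; the new quay: 3S 3R)
6. 1 settler and 1 raider ← the old quay.  (the old quay: 2S 2R; the new quay: 2S 2R)
7. 2 settlers → the new quay.  (the old quay: 0S 2R; the new quay: 4S 2R)
8. 1 raider ← the old quay.  (the old quay: 0S 3R; the new quay: 4S 1R)
9. 3 raiders → the new quay.  (the old quay: 0S 0R; the new quay: 4S 4R)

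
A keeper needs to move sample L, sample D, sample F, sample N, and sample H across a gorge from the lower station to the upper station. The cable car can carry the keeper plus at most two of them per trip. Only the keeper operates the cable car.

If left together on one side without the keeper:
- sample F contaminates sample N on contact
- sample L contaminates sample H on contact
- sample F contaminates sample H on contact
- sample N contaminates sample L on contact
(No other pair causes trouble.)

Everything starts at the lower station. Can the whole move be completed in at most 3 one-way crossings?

No

Counting alone: the keeper can take at most 2 across per trip to the upper station, so moving all 5 needs at least 3 loaded trips out, with a return between consecutive ones — at least 5 crossings.
Since 3 < 5, 3 crossings cannot be enough. (The shortest complete plan in fact takes 5:)
1. Keeper goes to the upper station with sample F and sample L.
2. Keeper goes back to the lower station alone.
3. Keeper goes to the upper station with sample D.
4. Keeper goes back to the lower station alone.
5. Keeper goes to the upper station with sample H and sample N.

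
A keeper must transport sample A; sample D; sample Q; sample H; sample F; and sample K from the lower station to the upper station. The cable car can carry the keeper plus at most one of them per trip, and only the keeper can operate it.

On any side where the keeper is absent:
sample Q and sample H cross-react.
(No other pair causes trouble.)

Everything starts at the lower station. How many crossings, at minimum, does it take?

Counting alone: the keeper can take at most 1 across per trip to the upper station, so moving all 6 needs at least 6 loaded trips out, with a return between consecutive ones — at least 11 crossings.
The plan below uses exactly 11 crossings, so it is optimal:
1. Keeper goes to the upper station with sample Q.
2. Keeper goes back to the lower station alone.
3. Keeper goes to the upper station with sample A.
4. Keeper goes back to the lower station alone.
5. Keeper goes to the upper station with sample D.
6. Keeper goes back to the lower station alone.
7. Keeper goes to the upper station with sample F.
8. Keeper goes back to the lower station alone.
9. Keeper goes to the upper station with sample K.
10. Keeper goes back to the lower station alone.
11. Keeper goes to the upper station with sample H.

11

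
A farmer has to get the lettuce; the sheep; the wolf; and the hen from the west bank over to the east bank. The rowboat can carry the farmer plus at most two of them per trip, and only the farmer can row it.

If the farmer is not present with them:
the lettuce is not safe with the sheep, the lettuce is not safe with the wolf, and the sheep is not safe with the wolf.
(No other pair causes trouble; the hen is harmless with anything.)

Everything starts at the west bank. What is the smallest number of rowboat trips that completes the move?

5

Counting alone: the farmer can take at most 2 across per trip to the east bank, so moving all 4 needs at least 2 loaded trips out, with a return between consecutive ones — at least 3 crossings.
The safety rule pushes this higher. Following every safe sequence of crossings, the most of the 4 that can be at the east bank as the rowboat arrives there on crossing 3 is 3 — never all 4.
So no plan with fewer than 5 crossings exists, and this one achieves 5:
1. Farmer goes to the east bank with the lettuce and the sheep.
2. Farmer goes back to the west bank with the lettuce.
3. Farmer goes to the east bank with the hen and the lettuce.
4. Farmer goes back to the west bank with the lettuce.
5. Farmer goes to the east bank with the lettuce and the wolf.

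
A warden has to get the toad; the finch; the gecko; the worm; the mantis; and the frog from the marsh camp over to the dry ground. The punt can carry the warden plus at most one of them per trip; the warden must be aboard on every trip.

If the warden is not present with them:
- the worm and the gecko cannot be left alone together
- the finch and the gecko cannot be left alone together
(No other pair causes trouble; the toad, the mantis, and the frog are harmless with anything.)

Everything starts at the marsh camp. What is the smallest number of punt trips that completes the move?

13

Counting alone: the warden can take at most 1 across per trip to the dry ground, so moving all 6 needs at least 6 loaded trips out, with a return between consecutive ones — at least 11 crossings.
The safety rule pushes this higher. Following every safe sequence of crossings, the most of the 6 that can be at the dry ground as the punt arrives there on crossing 11 is 5 — never all 6.
So no plan with fewer than 13 crossings exists, and this one achieves 13:
1. Warden goes to the dry ground with the gecko.  [the marsh camp: the finch, the frog, the mantis, the toad, the worm | the dry ground: the gecko]
2. Warden goes back to the marsh camp alone.  [the marsh camp: the finch, the frog, the mantis, the toad, the worm | the dry ground: the gecko]
3. Warden goes to the dry ground with the toad.  [the marsh camp: the finch, the frog, the mantis, the worm | the dry ground: the gecko, the toad]
4. Warden goes back to the marsh camp alone.  [the marsh camp: the finch, the frog, the mantis, the worm | the dry ground: the gecko, the toad]
5. Warden goes to the dry ground with the finch.  [the marsh camp: the frog, the mantis, the worm | the dry ground: the finch, the gecko, the toad]
6. Warden goes back to the marsh camp with the gecko.  [the marsh camp: the frog, the gecko, the mantis, the worm | the dry ground: the finch, the toad]
7. Warden goes to the dry ground with the worm.  [the marsh camp: the frog, the gecko, the mantis | the dry ground: the finch, the toad, the worm]
8. Warden goes back to the marsh camp alone.  [the marsh camp: the frog, the gecko, the mantis | the dry ground: the finch, the toad, the worm]
9. Warden goes to the dry ground with the mantis.  [the marsh camp: the frog, the gecko | the dry ground: the finch, the mantis, the toad, the worm]
10. Warden goes back to the marsh camp alone.  [the marsh camp: the frog, the gecko | the dry ground: the finch, the mantis, the toad, the worm]
11. Warden goes to the dry ground with the frog.  [the marsh camp: the gecko | the dry ground: the finch, the frog, the mantis, the toad, the worm]
12. Warden goes back to the marsh camp alone.  [the marsh camp: the gecko | the dry ground: the finch, the frog, the mantis, the toad, the worm]
13. Warden goes to the dry ground with the gecko.  [the marsh camp: — | the dry ground: the finch, the frog, the gecko, the mantis, the toad, the worm]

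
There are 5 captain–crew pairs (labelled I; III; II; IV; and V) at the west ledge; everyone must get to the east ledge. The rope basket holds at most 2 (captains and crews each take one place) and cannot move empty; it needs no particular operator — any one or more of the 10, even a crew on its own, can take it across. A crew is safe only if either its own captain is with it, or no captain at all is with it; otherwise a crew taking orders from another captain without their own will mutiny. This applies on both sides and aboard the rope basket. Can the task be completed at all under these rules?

Following every safe sequence of crossings from the start, the most of the 10 that can be at the east ledge as the rope basket arrives there on crossings 1, 3, 5, 7 is 2, 3, 4, 5 respectively; the best ever achieved is 5 of 10.
From crossing 9 on, no configuration arises that was not already reachable earlier: only 82 distinct safe configurations (who is on which side, and where the rope basket is) can ever be reached, none of them has everyone across, and every continuation just revisits them. So no valid plan exists.

No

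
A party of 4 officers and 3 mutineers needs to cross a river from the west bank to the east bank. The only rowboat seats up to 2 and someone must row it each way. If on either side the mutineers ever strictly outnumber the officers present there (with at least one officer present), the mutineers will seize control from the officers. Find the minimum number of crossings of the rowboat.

11

Counting alone: each trip to the east bank takes at most 2 across and each return brings at least 1 back, so after t trips out (and t−1 returns) at most 2t − (t−1) of the 7 are across; that first reaches 7 at t = 6, so at least 11 crossings are needed.
The plan below uses exactly 11 crossings, so it is optimal:
1. 2 mutineers → the east bank.  (the west bank: 4O 1M; the east bank: 0O 2M)
2. 1 mutineer ← the west bank.  (the west bank: 4O 2M; the east bank: 0O 1M)
3. 2 mutineers → the east bank.  (the west bank: 4O 0M; the east bank: 0O 3M)
4. 1 mutineer ← the west bank.  (the west bank: 4O 1M; the east bank: 0O 2M)
5. 2 officers → the east bank.  (the west bank: 2O 1M; the east bank: 2O 2M)
6. 1 mutineer ← the west bank.  (the west bank: 2O 2M; the east bank: 2O 1M)
7. 1 officer and 1 mutineer → the east bank.  (the west bank: 1O 1M; the east bank: 3O 2M)
8. 1 officer ← the west bank.  (the west bank: 2O 1M; the east bank: 2O 2M)
9. 1 officer and 1 mutineer → the east bank.  (the west bank: 1O 0M; the east bank: 3O 3M)
10. 1 mutineer ← the west bank.  (the west bank: 1O 1M; the east bank: 3O 2M)
11. 1 officer and 1 mutineer → the east bank.  (the west bank: 0O 0M; the east bank: 4O 3M)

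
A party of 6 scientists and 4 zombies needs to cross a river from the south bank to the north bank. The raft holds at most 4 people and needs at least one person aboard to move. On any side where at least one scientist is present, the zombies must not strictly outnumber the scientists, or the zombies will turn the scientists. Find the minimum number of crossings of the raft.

Counting alone: each trip to the north bank takes at most 4 across and each return brings at least 1 back, so after t trips out (and t−1 returns) at most 4t − (t−1) of the 10 are across; that first reaches 10 at t = 3, so at least 5 crossings are needed.
The plan below uses exactly 5 crossings, so it is optimal:
1. 4 zombies → the north bank.  (the south bank: 6S 0Z; the north bank: 0S 4Z)
2. 1 zombie ← the south bank.  (the south bank: 6S 1Z; the north bank: 0S 3Z)
3. 4 scientists → the north bank.  (the south bank: 2S 1Z; the north bank: 4S 3Z)
4. 1 zombie ← the south bank.  (the south bank: 2S 2Z; the north bank: 4S 2Z)
5. 2 scientists and 2 zombies → the north bank.  (the south bank: 0S 0Z; the north bank: 6S 4Z)

5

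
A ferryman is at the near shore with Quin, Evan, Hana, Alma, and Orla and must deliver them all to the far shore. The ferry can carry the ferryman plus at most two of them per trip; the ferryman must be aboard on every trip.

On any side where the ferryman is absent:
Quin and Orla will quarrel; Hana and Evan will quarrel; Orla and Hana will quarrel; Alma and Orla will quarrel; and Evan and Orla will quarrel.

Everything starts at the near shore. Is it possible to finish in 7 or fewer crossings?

Yes

Yes — this plan uses 7 crossings (≤ 7):
1. Ferryman goes to the far shore with Evan and Orla.  [the near shore: Alma, Hana, Quin | the far shore: Evan, Orla]
2. Ferryman goes back to the near shore with Evan.  [the near shore: Alma, Evan, Hana, Quin | the far shore: Orla]
3. Ferryman goes to the far shore with Evan and Quin.  [the near shore: Alma, Hana | the far shore: Evan, Orla, Quin]
4. Ferryman goes back to the near shore with Orla.  [the near shore: Alma, Hana, Orla | the far shore: Evan, Quin]
5. Ferryman goes to the far shore with Alma and Hana.  [the near shore: Orla | the far shore: Alma, Evan, Hana, Quin]
6. Ferryman goes back to the near shore with Evan.  [the near shore: Evan, Orla | the far shore: Alma, Hana, Quin]
7. Ferryman goes to the far shore with Evan and Orla.  [the near shore: — | the far shore: Alma, Evan, Hana, Orla, Quin]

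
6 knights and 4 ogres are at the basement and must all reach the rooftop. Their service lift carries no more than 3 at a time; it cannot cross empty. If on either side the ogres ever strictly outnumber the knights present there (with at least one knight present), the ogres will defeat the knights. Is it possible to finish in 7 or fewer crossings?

Counting alone: each trip to the rooftop takes at most 3 across and each return brings at least 1 back, so after t trips out (and t−1 returns) at most 3t − (t−1) of the 10 are across; that first reaches 10 at t = 5, so at least 9 crossings are needed.
Since 7 < 9, 7 crossings cannot be enough. (The shortest complete plan in fact takes 9:)
1. 2 ogres → the rooftop.  (the basement: 6K 2O; the rooftop: 0K 2O)
2. 1 ogre ← the basement.  (the basement: 6K 3O; the rooftop: 0K 1O)
3. 3 ogres → the rooftop.  (the basement: 6K 0O; the rooftop: 0K 4O)
4. 1 ogre ← the basement.  (the basement: 6K 1O; the rooftop: 0K 3O)
5. 3 knights → the rooftop.  (the basement: 3K 1O; the rooftop: 3K 3O)
6. 1 ogre ← the basement.  (the basement: 3K 2O; the rooftop: 3K 2O)
7. 1 knight and 2 ogres → the rooftop.  (the basement: 2K 0O; the rooftop: 4K 4O)
8. 1 ogre ← the basement.  (the basement: 2K 1O; the rooftop: 4K 3O)
9. 2 knights and 1 ogre → the rooftop.  (the basement: 0K 0O; the rooftop: 6K 4O)

No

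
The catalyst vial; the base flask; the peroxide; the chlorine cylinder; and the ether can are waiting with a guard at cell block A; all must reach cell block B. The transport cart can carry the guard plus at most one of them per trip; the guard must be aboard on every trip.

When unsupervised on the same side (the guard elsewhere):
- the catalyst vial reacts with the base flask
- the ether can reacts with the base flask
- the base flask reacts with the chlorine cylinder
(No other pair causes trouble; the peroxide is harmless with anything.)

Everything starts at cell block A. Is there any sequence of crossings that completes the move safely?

Following every safe sequence of crossings from the start, the most of the 5 that can be at cell block B as the transport cart arrives there on crossings 1, 3, 5 is 1, 2, 3 respectively; the best ever achieved is 3 of 5.
From crossing 7 on, no configuration arises that was not already reachable earlier: only 18 distinct safe configurations (who is on which side, and where the transport cart is) can ever be reached, none of them has everyone across, and every continuation just revisits them. So no valid plan exists.

No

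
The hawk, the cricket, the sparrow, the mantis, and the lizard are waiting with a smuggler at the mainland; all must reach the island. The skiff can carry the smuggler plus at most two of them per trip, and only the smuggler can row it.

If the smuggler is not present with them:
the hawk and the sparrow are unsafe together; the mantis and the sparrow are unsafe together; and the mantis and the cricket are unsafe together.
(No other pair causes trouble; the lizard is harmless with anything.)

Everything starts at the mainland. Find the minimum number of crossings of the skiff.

5

Counting alone: the smuggler can take at most 2 across per trip to the island, so moving all 5 needs at least 3 loaded trips out, with a return between consecutive ones — at least 5 crossings.
The plan below uses exactly 5 crossings, so it is optimal:
1. Smuggler goes to the island with the hawk and the mantis.
2. Smuggler goes back to the mainland alone.
3. Smuggler goes to the island with the lizard.
4. Smuggler goes back to the mainland alone.
5. Smuggler goes to the island with the cricket and the sparrow.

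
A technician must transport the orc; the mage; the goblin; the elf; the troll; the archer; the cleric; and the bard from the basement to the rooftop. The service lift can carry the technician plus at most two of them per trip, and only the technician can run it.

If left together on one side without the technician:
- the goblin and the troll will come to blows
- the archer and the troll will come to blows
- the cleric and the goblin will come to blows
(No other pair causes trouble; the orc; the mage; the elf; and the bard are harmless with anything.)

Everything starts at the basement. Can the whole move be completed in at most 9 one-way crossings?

Yes — this plan uses 7 crossings (≤ 9):
1. Technician goes to the rooftop with the archer and the goblin.
2. Technician goes back to the basement alone.
3. Technician goes to the rooftop with the mage and the orc.
4. Technician goes back to the basement alone.
5. Technician goes to the rooftop with the bard and the elf.
6. Technician goes back to the basement alone.
7. Technician goes to the rooftop with the cleric and the troll.

Yes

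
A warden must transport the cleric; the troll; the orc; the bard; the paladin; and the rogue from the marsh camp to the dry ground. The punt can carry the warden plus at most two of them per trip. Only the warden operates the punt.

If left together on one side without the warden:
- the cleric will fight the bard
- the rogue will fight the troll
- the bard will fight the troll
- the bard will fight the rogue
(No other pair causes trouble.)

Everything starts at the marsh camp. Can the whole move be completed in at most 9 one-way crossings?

Yes — this plan uses 9 crossings (≤ 9):
1. Warden goes to the dry ground with the bard and the troll.
2. Warden goes back to the marsh camp with the troll.
3. Warden goes to the dry ground with the cleric and the troll.
4. Warden goes back to the marsh camp with the bard.
5. Warden goes to the dry ground with the bard and the orc.
6. Warden goes back to the marsh camp with the bard.
7. Warden goes to the dry ground with the bard and the paladin.
8. Warden goes back to the marsh camp with the bard.
9. Warden goes to the dry ground with the bard and the rogue.

Yes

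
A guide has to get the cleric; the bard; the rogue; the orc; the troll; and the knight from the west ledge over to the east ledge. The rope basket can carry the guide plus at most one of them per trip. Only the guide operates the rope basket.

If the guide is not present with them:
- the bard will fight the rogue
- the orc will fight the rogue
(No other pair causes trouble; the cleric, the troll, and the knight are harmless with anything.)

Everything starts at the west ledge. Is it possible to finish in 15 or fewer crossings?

Yes

Yes — this plan uses 13 crossings (≤ 15):
1. Guide goes to the east ledge with the rogue.
2. Guide goes back to the west ledge alone.
3. Guide goes to the east ledge with the cleric.
4. Guide goes back to the west ledge alone.
5. Guide goes to the east ledge with the bard.
6. Guide goes back to the west ledge with the rogue.
7. Guide goes to the east ledge with the orc.
8. Guide goes back to the west ledge alone.
9. Guide goes to the east ledge with the troll.
10. Guide goes back to the west ledge alone.
11. Guide goes to the east ledge with the knight.
12. Guide goes back to the west ledge alone.
13. Guide goes to the east ledge with the rogue.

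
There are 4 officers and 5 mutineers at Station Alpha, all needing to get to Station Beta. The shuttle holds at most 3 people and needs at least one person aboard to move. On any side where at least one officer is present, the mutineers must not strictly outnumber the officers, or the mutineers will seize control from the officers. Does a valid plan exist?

The mutineers already outnumber the officers at Station Alpha before anyone moves, so the starting position itself is disallowed.

No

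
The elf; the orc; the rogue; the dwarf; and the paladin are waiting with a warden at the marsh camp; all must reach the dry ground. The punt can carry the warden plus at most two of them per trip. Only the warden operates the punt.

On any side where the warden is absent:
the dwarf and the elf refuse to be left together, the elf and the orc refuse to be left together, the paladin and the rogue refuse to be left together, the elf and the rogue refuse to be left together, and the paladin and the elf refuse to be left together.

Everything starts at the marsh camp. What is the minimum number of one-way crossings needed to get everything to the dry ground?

7

Counting alone: the warden can take at most 2 across per trip to the dry ground, so moving all 5 needs at least 3 loaded trips out, with a return between consecutive ones — at least 5 crossings.
The safety rule pushes this higher. Following every safe sequence of crossings, the most of the 5 that can be at the dry ground as the punt arrives there on crossing 5 is 4 — never all 5.
So no plan with fewer than 7 crossings exists, and this one achieves 7:
1. Warden goes to the dry ground with the elf and the rogue.  [the marsh camp: the dwarf, the orc, the paladin | the dry ground: the elf, the rogue]
2. Warden goes back to the marsh camp with the elf.  [the marsh camp: the dwarf, the elf, the orc, the paladin | the dry ground: the rogue]
3. Warden goes to the dry ground with the elf and the orc.  [the marsh camp: the dwarf, the paladin | the dry ground: the elf, the orc, the rogue]
4. Warden goes back to the marsh camp with the elf.  [the marsh camp: the dwarf, the elf, the paladin | the dry ground: the orc, the rogue]
5. Warden goes to the dry ground with the dwarf and the elf.  [the marsh camp: the paladin | the dry ground: the dwarf, the elf, the orc, the rogue]
6. Warden goes back to the marsh camp with the elf.  [the marsh camp: the elf, the paladin | the dry ground: the dwarf, the orc, the rogue]
7. Warden goes to the dry ground with the elf and the paladin.  [the marsh camp: — | the dry ground: the dwarf, the elf, the orc, the paladin, the rogue]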